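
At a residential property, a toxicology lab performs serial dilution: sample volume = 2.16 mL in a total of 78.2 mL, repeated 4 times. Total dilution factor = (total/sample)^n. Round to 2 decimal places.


Dilution factor calculation:
Single dilution = V_total / V_sample = 78.2 / 2.16 ≈ 36.203704
Number of dilutions = 4
Total DF = (78.2 / 2.16)^4 (full precision, rounded at the end) = 1717955.89

1717955.89


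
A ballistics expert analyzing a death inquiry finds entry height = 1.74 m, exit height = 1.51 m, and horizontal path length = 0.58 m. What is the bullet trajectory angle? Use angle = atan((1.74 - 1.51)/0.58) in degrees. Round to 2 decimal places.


Bullet trajectory angle:
Height difference = 1.74 - 1.51 = 0.23 m
angle = atan(0.23 / 0.58)
angle = atan(0.396552)
angle = 21.63 degrees

21.63


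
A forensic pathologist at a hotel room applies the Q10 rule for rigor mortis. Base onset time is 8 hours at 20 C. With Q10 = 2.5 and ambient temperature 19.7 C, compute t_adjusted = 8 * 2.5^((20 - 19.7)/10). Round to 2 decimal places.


Rigor mortis time adjustment:
Exponent = (T_ref - T_actual) / 10 = (20 - 19.7) / 10 = 0.03
Q10 factor = 2.5^0.03 = 1.02787
t_adjusted = 8 * 1.02787 = 8.22 hours

8.22


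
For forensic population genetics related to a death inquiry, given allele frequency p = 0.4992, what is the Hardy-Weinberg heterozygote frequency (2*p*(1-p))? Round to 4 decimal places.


Hardy-Weinberg heterozygote frequency:
q = 1 - p = 1 - 0.4992 = 0.5008
2pq = 2 * 0.4992 * 0.5008 = 0.5000

0.5000


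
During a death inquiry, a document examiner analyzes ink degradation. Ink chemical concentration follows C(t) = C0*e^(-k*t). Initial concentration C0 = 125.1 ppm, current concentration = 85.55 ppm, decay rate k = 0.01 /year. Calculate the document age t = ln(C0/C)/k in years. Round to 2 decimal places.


Document age estimation:
C0/C = 125.1 / 85.55 = 1.462303
ln(C0/C) = 0.380013
t = 0.380013 / 0.01 = 38.00 years

38.00


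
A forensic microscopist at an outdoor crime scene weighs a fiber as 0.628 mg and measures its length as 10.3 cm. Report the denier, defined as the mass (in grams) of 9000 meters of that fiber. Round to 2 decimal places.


Denier calculation:
Mass in grams = 0.628 mg / 1000 = 0.000628 g
Length in meters = 10.3 cm / 100 = 0.103 m
Linear density = mass / length = 0.000628 / 0.103 = 0.00609709 g/m
Denier = (g/m) * 9000 = 0.00609709 * 9000 = 54.87

54.87


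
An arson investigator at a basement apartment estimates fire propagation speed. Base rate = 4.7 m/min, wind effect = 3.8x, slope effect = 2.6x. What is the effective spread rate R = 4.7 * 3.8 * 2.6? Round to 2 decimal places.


Fire spread rate calculation:
R = R0 * wind_factor * slope_factor
= 4.7 * 3.8 * 2.6
= 17.86 * 2.6
= 46.44 m/min

46.44


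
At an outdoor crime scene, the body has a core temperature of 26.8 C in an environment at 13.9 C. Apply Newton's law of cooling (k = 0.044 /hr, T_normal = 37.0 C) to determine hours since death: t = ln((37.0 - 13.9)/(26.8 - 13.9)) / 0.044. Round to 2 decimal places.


Using Newton's law of cooling:
t = ln((T_normal - T_ambient) / (T_body - T_ambient)) / k
T_normal - T_ambient = 23.1
T_body - T_ambient = 12.9
Ratio = 1.790698
ln(ratio) = 0.582605
t = 0.582605 / 0.044 = 13.24 hours

13.24


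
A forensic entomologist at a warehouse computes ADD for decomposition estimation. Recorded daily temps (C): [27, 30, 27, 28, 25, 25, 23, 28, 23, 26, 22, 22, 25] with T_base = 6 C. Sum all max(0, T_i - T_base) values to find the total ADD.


Computing ADD day by day:
Day 1: max(0, 27 - 6) = 21
Day 2: max(0, 30 - 6) = 24
Day 3: max(0, 27 - 6) = 21
Day 4: max(0, 28 - 6) = 22
Day 5: max(0, 25 - 6) = 19
Day 6: max(0, 25 - 6) = 19
Day 7: max(0, 23 - 6) = 17
Day 8: max(0, 28 - 6) = 22
Day 9: max(0, 23 - 6) = 17
Day 10: max(0, 26 - 6) = 20
Day 11: max(0, 22 - 6) = 16
Day 12: max(0, 22 - 6) = 16
Day 13: max(0, 25 - 6) = 19
Total ADD = 253

253


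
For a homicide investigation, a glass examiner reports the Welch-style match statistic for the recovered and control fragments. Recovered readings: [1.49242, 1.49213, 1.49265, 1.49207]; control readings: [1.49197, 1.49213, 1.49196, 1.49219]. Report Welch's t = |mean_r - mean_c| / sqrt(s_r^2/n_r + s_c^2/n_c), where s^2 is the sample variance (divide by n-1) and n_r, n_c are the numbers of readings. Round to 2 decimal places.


Welch's t-criterion for glass RI comparison:
Recovered mean = sum / n_r = 5.96927 / 4 = 1.4923175
Control mean = sum / n_c = 5.96825 / 4 = 1.4920625
Recovered sample variance s_r^2 = 7.24917e-08
Control sample variance s_c^2 = 1.32917e-08
Welch SE (unpooled) = sqrt(s_r^2/n_r + s_c^2/n_c) = sqrt(1.81229e-08 + 3.32292e-09) = sqrt(2.14458e-08) = 0.000146444
|mean_r - mean_c| = 0.000255
t = 0.000255 / 0.000146444 = 1.74

1.74


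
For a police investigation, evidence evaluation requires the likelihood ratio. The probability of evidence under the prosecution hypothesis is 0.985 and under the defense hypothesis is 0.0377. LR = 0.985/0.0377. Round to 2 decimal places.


Likelihood ratio calculation:
LR = P(E|Hp) / P(E|Hd)
LR = 0.985 / 0.0377
LR = 26.13

26.13


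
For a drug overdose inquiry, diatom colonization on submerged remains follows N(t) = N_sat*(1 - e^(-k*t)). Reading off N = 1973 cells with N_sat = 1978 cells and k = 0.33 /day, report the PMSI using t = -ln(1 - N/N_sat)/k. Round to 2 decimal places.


PMSI from diatom colonization curve:
N / N_sat = 1973 / 1978 = 0.997472
1 - N/N_sat = 0.002528
ln(1 - N/N_sat) = -5.980327
t = -ln(1 - N/N_sat) / k = -(-5.980327) / 0.33 = 18.12 days

18.12


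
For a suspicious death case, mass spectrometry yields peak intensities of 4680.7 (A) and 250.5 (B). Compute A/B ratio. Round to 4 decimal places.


Spectral peak ratio:
Peak A = 4680.7 counts
Peak B = 250.5 counts
Ratio = 4680.7 / 250.5 = 18.6854

18.6854


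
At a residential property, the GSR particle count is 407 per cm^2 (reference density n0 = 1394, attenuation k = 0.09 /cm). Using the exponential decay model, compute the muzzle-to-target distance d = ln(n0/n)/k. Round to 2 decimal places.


GSR distance calculation:
n0/n = 1394 / 407 = 3.425061
ln(n0/n) = 1.231119
d = 1.231119 / 0.09 = 13.68 cm

13.68


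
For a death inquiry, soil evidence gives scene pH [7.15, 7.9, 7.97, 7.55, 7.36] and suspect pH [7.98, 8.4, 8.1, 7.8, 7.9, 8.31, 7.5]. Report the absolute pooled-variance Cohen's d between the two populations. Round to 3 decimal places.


Pooled-variance Cohen's d for soil pH comparison:
Scene mean = 37.93 / 5 = 7.586
Suspect mean = 55.99 / 7 = 7.998571
Scene sample variance s_s^2 = 0.12213
Suspect sample variance s_c^2 = 0.094414
Pooled variance = ((n_s-1)*s_s^2 + (n_c-1)*s_c^2) / (n_s + n_c - 2) = 0.105501
Pooled SD = sqrt(0.105501) = 0.324809
Mean difference = -0.412571
|d| = |-0.412571| / 0.324809 = 1.270

1.270


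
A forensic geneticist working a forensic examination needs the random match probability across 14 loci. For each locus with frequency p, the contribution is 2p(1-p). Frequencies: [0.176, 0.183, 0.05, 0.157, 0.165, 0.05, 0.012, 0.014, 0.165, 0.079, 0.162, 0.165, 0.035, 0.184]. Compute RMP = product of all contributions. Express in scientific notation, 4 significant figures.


Computing RMP for 14 loci:
Locus 1: 2 * 0.176 * 0.824 = 0.290048
Locus 2: 2 * 0.183 * 0.817 = 0.299022
Locus 3: 2 * 0.05 * 0.95 = 0.095
Locus 4: 2 * 0.157 * 0.843 = 0.264702
Locus 5: 2 * 0.165 * 0.835 = 0.27555
Locus 6: 2 * 0.05 * 0.95 = 0.095
Locus 7: 2 * 0.012 * 0.988 = 0.023712
Locus 8: 2 * 0.014 * 0.986 = 0.027608
Locus 9: 2 * 0.165 * 0.835 = 0.27555
Locus 10: 2 * 0.079 * 0.921 = 0.145518
Locus 11: 2 * 0.162 * 0.838 = 0.271512
Locus 12: 2 * 0.165 * 0.835 = 0.27555
Locus 13: 2 * 0.035 * 0.965 = 0.06755
Locus 14: 2 * 0.184 * 0.816 = 0.300288
RMP = 2.274e-12

2.274e-12


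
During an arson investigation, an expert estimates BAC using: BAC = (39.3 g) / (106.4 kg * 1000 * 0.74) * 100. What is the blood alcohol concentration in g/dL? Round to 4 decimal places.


Applying the Widmark formula:
BAC = (dose_g / (body_wt * 1000 * r)) * 100
Denominator = 106.4 * 1000 * 0.74 = 78736
BAC = (39.3 / 78736) * 100
BAC = 0.0499 g/dL

0.0499


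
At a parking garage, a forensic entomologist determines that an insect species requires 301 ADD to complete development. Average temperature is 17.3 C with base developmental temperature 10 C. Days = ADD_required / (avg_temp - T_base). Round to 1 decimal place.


Insect development time:
Effective temperature = avg_temp - T_base = 17.3 - 10 = 7.3 C
Days = ADD / effective_temp = 301 / 7.3 = 41.2 days

41.2


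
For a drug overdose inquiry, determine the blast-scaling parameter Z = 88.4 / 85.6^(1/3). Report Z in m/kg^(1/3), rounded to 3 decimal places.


Scaled distance calculation:
W^(1/3) = 85.6^(1/3) = 4.407151
Z = R / W^(1/3) = 88.4 / 4.407151
Z = 20.058 m/kg^(1/3)

20.058


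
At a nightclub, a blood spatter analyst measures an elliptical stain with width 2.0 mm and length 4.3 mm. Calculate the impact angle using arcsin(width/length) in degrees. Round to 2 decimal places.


Blood spatter impact angle calculation:
width / length = 2.0 / 4.3 = 0.465116
angle = arcsin(0.465116)
angle = 27.72 degrees

27.72


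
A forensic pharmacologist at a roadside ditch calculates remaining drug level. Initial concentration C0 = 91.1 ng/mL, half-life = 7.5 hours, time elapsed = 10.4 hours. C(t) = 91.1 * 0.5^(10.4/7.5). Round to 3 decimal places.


Drug concentration decay:
Number of half-lives = t / t_half = 10.4 / 7.5 = 1.386667
Decay factor = 0.5^1.386667 = 0.38244734
C(t) = 91.1 * 0.38244734 = 34.841 ng/mL

34.841


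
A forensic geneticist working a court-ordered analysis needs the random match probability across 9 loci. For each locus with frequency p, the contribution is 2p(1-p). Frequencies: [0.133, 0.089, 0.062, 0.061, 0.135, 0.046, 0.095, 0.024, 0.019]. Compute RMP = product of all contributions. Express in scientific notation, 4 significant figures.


Computing RMP for 9 loci:
Locus 1: 2 * 0.133 * 0.867 = 0.230622
Locus 2: 2 * 0.089 * 0.911 = 0.162158
Locus 3: 2 * 0.062 * 0.938 = 0.116312
Locus 4: 2 * 0.061 * 0.939 = 0.114558
Locus 5: 2 * 0.135 * 0.865 = 0.23355
Locus 6: 2 * 0.046 * 0.954 = 0.087768
Locus 7: 2 * 0.095 * 0.905 = 0.17195
Locus 8: 2 * 0.024 * 0.976 = 0.046848
Locus 9: 2 * 0.019 * 0.981 = 0.037278
RMP = 3.067e-09

3.067e-09


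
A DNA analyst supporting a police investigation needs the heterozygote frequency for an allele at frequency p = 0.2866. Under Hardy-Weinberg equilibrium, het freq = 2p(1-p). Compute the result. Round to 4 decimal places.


Hardy-Weinberg heterozygote frequency:
q = 1 - p = 1 - 0.2866 = 0.7134
2pq = 2 * 0.2866 * 0.7134 = 0.4089

0.4089


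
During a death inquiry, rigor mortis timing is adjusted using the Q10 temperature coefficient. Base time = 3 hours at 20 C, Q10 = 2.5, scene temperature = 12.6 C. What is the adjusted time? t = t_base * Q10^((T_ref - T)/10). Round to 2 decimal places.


Rigor mortis time adjustment:
Exponent = (T_ref - T_actual) / 10 = (20 - 12.6) / 10 = 0.74
Q10 factor = 2.5^0.74 = 1.97004
t_adjusted = 3 * 1.97004 = 5.91 hours

5.91


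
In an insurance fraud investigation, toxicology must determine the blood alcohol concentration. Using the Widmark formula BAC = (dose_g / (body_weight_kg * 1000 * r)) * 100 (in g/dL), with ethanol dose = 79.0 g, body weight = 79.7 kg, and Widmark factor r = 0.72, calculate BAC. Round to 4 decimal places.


Applying the Widmark formula:
BAC = (dose_g / (body_wt * 1000 * r)) * 100
Denominator = 79.7 * 1000 * 0.72 = 57384
BAC = (79.0 / 57384) * 100
BAC = 0.1377 g/dL

0.1377


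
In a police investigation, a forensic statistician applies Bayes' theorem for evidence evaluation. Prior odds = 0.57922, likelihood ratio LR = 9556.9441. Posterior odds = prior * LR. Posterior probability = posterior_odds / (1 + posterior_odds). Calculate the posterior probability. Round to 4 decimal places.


Bayesian evidence evaluation:
Posterior odds = prior_odds * LR = 0.57922 * 9556.9441 = 5535.573
Posterior probability = posterior_odds / (1 + posterior_odds)
= 5535.573 / (1 + 5535.573)
= 5535.573 / 5536.573
= 0.9998

0.9998


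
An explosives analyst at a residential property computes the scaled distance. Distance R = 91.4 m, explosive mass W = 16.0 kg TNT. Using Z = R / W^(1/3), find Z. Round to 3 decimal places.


Scaled distance calculation:
W^(1/3) = 16.0^(1/3) = 2.519842
Z = R / W^(1/3) = 91.4 / 2.519842
Z = 36.272 m/kg^(1/3)

36.272


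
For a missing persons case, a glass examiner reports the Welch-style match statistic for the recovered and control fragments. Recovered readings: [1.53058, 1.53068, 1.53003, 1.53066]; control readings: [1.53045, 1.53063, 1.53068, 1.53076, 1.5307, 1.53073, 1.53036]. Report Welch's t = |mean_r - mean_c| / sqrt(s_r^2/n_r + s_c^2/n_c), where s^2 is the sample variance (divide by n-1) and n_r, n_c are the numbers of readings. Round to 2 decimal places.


Welch's t-criterion for glass RI comparison:
Recovered mean = sum / n_r = 6.12195 / 4 = 1.5304875
Control mean = sum / n_c = 10.71431 / 7 = 1.5306157
Recovered sample variance s_r^2 = 9.48917e-08
Control sample variance s_c^2 = 2.30286e-08
Welch SE (unpooled) = sqrt(s_r^2/n_r + s_c^2/n_c) = sqrt(2.37229e-08 + 3.2898e-09) = sqrt(2.70127e-08) = 0.000164355
|mean_r - mean_c| = 0.000128214
t = 0.000128214 / 0.000164355 = 0.78

0.78


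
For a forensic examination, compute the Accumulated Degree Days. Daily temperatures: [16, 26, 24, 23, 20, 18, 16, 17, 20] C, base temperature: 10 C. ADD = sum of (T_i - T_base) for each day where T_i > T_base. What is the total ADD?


Computing ADD day by day:
Day 1: max(0, 16 - 10) = 6
Day 2: max(0, 26 - 10) = 16
Day 3: max(0, 24 - 10) = 14
Day 4: max(0, 23 - 10) = 13
Day 5: max(0, 20 - 10) = 10
Day 6: max(0, 18 - 10) = 8
Day 7: max(0, 16 - 10) = 6
Day 8: max(0, 17 - 10) = 7
Day 9: max(0, 20 - 10) = 10
Total ADD = 90

90


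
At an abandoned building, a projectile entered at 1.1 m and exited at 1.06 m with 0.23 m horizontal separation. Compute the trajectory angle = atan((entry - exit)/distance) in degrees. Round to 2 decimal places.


Bullet trajectory angle:
Height difference = 1.1 - 1.06 = 0.04 m
angle = atan(0.04 / 0.23)
angle = atan(0.173913)
angle = 9.87 degrees

9.87


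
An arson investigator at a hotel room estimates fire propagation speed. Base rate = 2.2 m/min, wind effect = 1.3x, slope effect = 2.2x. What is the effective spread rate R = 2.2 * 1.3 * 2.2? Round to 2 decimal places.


Fire spread rate calculation:
R = R0 * wind_factor * slope_factor
= 2.2 * 1.3 * 2.2
= 2.86 * 2.2
= 6.29 m/min

6.29


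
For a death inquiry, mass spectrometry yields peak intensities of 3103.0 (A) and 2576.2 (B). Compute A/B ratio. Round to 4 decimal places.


Spectral peak ratio:
Peak A = 3103.0 counts
Peak B = 2576.2 counts
Ratio = 3103.0 / 2576.2 = 1.2045

1.2045


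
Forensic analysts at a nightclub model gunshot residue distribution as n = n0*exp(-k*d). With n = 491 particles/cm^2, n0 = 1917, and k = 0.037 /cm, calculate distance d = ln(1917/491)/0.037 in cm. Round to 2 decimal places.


GSR distance calculation:
n0/n = 1917 / 491 = 3.904277
ln(n0/n) = 1.362073
d = 1.362073 / 0.037 = 36.81 cm

36.81


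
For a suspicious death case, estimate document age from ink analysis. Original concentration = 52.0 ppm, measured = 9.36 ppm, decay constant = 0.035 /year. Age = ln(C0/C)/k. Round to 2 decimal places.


Document age estimation:
C0/C = 52.0 / 9.36 = 5.555556
ln(C0/C) = 1.714799
t = 1.714799 / 0.035 = 48.99 years

48.99


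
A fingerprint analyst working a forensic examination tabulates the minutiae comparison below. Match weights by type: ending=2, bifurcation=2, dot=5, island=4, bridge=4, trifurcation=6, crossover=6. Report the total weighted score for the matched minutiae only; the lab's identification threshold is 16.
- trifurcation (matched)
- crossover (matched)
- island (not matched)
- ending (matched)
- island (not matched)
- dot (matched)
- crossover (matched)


Weighted minutiae match score:
  trifurcation: matched, +6 (running total 6)
  crossover: matched, +6 (running total 12)
  island: not matched, +0
  ending: matched, +2 (running total 14)
  island: not matched, +0
  dot: matched, +5 (running total 19)
  crossover: matched, +6 (running total 25)
Total score = 25
Threshold = 16; verdict = identification

25


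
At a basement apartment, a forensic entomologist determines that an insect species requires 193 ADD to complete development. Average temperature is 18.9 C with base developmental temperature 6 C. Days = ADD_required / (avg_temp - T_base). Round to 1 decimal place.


Insect development time:
Effective temperature = avg_temp - T_base = 18.9 - 6 = 12.9 C
Days = ADD / effective_temp = 193 / 12.9 = 15.0 days

15.0


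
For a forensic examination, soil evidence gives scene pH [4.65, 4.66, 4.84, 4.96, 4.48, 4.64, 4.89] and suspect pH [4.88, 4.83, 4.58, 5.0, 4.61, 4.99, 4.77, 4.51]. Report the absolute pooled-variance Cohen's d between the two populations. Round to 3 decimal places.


Pooled-variance Cohen's d for soil pH comparison:
Scene mean = 33.12 / 7 = 4.731429
Suspect mean = 38.17 / 8 = 4.77125
Scene sample variance s_s^2 = 0.028748
Suspect sample variance s_c^2 = 0.035184
Pooled variance = ((n_s-1)*s_s^2 + (n_c-1)*s_c^2) / (n_s + n_c - 2) = 0.032213
Pooled SD = sqrt(0.032213) = 0.17948
Mean difference = -0.039821
|d| = |-0.039821| / 0.17948 = 0.222

0.222


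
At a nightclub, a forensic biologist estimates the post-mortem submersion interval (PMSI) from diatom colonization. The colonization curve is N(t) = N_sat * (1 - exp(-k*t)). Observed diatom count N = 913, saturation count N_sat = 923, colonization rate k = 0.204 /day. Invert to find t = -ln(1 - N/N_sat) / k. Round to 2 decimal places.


PMSI from diatom colonization curve:
N / N_sat = 913 / 923 = 0.989166
1 - N/N_sat = 0.010834
ln(1 - N/N_sat) = -4.525066
t = -ln(1 - N/N_sat) / k = -(-4.525066) / 0.204 = 22.18 days

22.18


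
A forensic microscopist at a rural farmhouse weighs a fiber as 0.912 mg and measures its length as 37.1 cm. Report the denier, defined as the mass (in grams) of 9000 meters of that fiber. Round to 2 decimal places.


Denier calculation:
Mass in grams = 0.912 mg / 1000 = 0.000912 g
Length in meters = 37.1 cm / 100 = 0.371 m
Linear density = mass / length = 0.000912 / 0.371 = 0.00245822 g/m
Denier = (g/m) * 9000 = 0.00245822 * 9000 = 22.12

22.12


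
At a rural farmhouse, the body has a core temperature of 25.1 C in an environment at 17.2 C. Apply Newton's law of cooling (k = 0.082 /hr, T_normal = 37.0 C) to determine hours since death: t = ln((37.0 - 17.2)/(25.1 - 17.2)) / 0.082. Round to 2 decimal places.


Using Newton's law of cooling:
t = ln((T_normal - T_ambient) / (T_body - T_ambient)) / k
T_normal - T_ambient = 19.8
T_body - T_ambient = 7.9
Ratio = 2.506329
ln(ratio) = 0.918819
t = 0.918819 / 0.082 = 11.21 hours

11.21


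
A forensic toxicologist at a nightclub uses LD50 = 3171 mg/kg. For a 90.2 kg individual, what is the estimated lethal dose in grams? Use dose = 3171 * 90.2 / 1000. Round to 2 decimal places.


Lethal dose calculation:
Lethal dose = LD50 * body_weight / 1000
= 3171 * 90.2 / 1000
= 286024.2 / 1000
= 286.02 g

286.02


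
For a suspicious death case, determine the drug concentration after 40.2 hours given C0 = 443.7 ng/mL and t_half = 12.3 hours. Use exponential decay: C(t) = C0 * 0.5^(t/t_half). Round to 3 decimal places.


Drug concentration decay:
Number of half-lives = t / t_half = 40.2 / 12.3 = 3.268293
Decay factor = 0.5^3.268293 = 0.10378767
C(t) = 443.7 * 0.10378767 = 46.051 ng/mL

46.051


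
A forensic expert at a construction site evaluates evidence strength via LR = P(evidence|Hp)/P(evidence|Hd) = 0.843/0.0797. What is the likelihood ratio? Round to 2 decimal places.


Likelihood ratio calculation:
LR = P(E|Hp) / P(E|Hd)
LR = 0.843 / 0.0797
LR = 10.58

10.58


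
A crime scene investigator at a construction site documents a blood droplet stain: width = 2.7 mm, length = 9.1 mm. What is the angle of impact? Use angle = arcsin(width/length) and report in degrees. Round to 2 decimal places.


Blood spatter impact angle calculation:
width / length = 2.7 / 9.1 = 0.296703
angle = arcsin(0.296703)
angle = 17.26 degrees

17.26


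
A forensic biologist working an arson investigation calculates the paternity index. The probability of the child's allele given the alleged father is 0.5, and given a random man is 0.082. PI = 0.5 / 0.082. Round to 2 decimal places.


Paternity Index calculation:
PI = P(allele|father) / P(allele|random)
PI = 0.5 / 0.082
PI = 6.10

6.10


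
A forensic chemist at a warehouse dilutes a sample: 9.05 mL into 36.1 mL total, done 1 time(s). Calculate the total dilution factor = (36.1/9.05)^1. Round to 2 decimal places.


Dilution factor calculation:
Single dilution = V_total / V_sample = 36.1 / 9.05 ≈ 3.98895
Number of dilutions = 1
Total DF = (36.1 / 9.05)^1 (full precision, rounded at the end) = 3.99

3.99


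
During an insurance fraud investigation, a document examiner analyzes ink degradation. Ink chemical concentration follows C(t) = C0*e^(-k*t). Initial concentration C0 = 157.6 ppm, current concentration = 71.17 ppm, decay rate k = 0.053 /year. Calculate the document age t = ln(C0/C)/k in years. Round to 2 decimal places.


Document age estimation:
C0/C = 157.6 / 71.17 = 2.214416
ln(C0/C) = 0.794989
t = 0.794989 / 0.053 = 15.00 years

15.00


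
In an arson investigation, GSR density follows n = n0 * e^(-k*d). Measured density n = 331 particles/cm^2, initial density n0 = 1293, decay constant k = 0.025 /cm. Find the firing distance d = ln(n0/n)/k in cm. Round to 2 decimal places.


GSR distance calculation:
n0/n = 1293 / 331 = 3.906344
ln(n0/n) = 1.362602
d = 1.362602 / 0.025 = 54.50 cm

54.50


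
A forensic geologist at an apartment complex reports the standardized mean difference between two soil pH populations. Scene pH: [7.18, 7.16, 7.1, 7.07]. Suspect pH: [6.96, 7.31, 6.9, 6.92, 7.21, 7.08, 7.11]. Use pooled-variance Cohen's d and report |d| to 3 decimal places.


Pooled-variance Cohen's d for soil pH comparison:
Scene mean = 28.51 / 4 = 7.1275
Suspect mean = 49.49 / 7 = 7.07
Scene sample variance s_s^2 = 0.002625
Suspect sample variance s_c^2 = 0.023733
Pooled variance = ((n_s-1)*s_s^2 + (n_c-1)*s_c^2) / (n_s + n_c - 2) = 0.016697
Pooled SD = sqrt(0.016697) = 0.129217
Mean difference = 0.0575
|d| = |0.0575| / 0.129217 = 0.445

0.445


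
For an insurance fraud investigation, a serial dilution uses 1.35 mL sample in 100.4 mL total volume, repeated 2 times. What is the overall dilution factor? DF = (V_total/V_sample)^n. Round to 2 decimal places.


Dilution factor calculation:
Single dilution = V_total / V_sample = 100.4 / 1.35 ≈ 74.37037
Number of dilutions = 2
Total DF = (100.4 / 1.35)^2 (full precision, rounded at the end) = 5530.95

5530.95


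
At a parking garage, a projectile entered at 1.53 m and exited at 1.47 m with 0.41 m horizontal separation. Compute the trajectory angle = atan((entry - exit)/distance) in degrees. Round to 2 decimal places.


Bullet trajectory angle:
Height difference = 1.53 - 1.47 = 0.06 m
angle = atan(0.06 / 0.41)
angle = atan(0.146341)
angle = 8.33 degrees

8.33


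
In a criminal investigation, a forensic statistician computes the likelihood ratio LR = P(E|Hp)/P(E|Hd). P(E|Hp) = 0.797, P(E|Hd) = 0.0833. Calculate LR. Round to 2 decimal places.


Likelihood ratio calculation:
LR = P(E|Hp) / P(E|Hd)
LR = 0.797 / 0.0833
LR = 9.57

9.57


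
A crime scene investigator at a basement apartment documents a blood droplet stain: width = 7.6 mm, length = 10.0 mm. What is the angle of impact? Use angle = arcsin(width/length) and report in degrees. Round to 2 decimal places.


Blood spatter impact angle calculation:
width / length = 7.6 / 10.0 = 0.76
angle = arcsin(0.76)
angle = 49.46 degrees

49.46


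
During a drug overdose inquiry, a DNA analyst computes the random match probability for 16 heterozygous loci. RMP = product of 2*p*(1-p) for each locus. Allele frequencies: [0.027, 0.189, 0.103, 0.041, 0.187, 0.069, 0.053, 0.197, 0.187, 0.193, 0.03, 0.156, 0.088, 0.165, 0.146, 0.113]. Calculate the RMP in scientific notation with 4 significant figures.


Computing RMP for 16 loci:
Locus 1: 2 * 0.027 * 0.973 = 0.052542
Locus 2: 2 * 0.189 * 0.811 = 0.306558
Locus 3: 2 * 0.103 * 0.897 = 0.184782
Locus 4: 2 * 0.041 * 0.959 = 0.078638
Locus 5: 2 * 0.187 * 0.813 = 0.304062
Locus 6: 2 * 0.069 * 0.931 = 0.128478
Locus 7: 2 * 0.053 * 0.947 = 0.100382
Locus 8: 2 * 0.197 * 0.803 = 0.316382
Locus 9: 2 * 0.187 * 0.813 = 0.304062
Locus 10: 2 * 0.193 * 0.807 = 0.311502
Locus 11: 2 * 0.03 * 0.97 = 0.0582
Locus 12: 2 * 0.156 * 0.844 = 0.263328
Locus 13: 2 * 0.088 * 0.912 = 0.160512
Locus 14: 2 * 0.165 * 0.835 = 0.27555
Locus 15: 2 * 0.146 * 0.854 = 0.249368
Locus 16: 2 * 0.113 * 0.887 = 0.200462
RMP = 9.320e-13

9.320e-13


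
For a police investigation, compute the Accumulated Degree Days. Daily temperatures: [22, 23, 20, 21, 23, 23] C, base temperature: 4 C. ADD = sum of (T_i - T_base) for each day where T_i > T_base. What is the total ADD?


Computing ADD day by day:
Day 1: max(0, 22 - 4) = 18
Day 2: max(0, 23 - 4) = 19
Day 3: max(0, 20 - 4) = 16
Day 4: max(0, 21 - 4) = 17
Day 5: max(0, 23 - 4) = 19
Day 6: max(0, 23 - 4) = 19
Total ADD = 108

108


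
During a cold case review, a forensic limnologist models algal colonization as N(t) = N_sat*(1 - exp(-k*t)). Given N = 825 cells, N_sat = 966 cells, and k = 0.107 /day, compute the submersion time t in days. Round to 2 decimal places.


PMSI from diatom colonization curve:
N / N_sat = 825 / 966 = 0.854037
1 - N/N_sat = 0.145963
ln(1 - N/N_sat) = -1.924402
t = -ln(1 - N/N_sat) / k = -(-1.924402) / 0.107 = 17.99 days

17.99


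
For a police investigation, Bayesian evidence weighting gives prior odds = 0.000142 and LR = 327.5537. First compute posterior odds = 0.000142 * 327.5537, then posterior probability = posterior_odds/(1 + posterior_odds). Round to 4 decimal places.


Bayesian evidence evaluation:
Posterior odds = prior_odds * LR = 0.000142 * 327.5537 = 0.04651263
Posterior probability = posterior_odds / (1 + posterior_odds)
= 0.04651263 / (1 + 0.04651263)
= 0.04651263 / 1.04651263
= 0.0444

0.0444


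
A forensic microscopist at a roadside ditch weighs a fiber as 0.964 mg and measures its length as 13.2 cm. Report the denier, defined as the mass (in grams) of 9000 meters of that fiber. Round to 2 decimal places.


Denier calculation:
Mass in grams = 0.964 mg / 1000 = 0.000964 g
Length in meters = 13.2 cm / 100 = 0.132 m
Linear density = mass / length = 0.000964 / 0.132 = 0.00730303 g/m
Denier = (g/m) * 9000 = 0.00730303 * 9000 = 65.73

65.73


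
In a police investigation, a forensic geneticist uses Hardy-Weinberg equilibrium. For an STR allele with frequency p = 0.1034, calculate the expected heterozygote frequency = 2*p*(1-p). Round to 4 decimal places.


Hardy-Weinberg heterozygote frequency:
q = 1 - p = 1 - 0.1034 = 0.8966
2pq = 2 * 0.1034 * 0.8966 = 0.1854

0.1854


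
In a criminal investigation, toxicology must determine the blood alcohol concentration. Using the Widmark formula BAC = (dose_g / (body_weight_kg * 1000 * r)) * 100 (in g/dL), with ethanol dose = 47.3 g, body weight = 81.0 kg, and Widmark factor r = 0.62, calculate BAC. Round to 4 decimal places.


Applying the Widmark formula:
BAC = (dose_g / (body_wt * 1000 * r)) * 100
Denominator = 81.0 * 1000 * 0.62 = 50220
BAC = (47.3 / 50220) * 100
BAC = 0.0942 g/dL

0.0942


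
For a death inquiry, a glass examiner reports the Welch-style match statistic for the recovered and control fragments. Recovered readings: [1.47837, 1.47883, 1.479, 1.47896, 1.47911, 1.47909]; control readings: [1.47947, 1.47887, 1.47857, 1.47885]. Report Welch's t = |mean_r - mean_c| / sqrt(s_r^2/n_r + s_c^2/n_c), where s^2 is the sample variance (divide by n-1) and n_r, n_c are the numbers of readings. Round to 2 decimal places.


Welch's t-criterion for glass RI comparison:
Recovered mean = sum / n_r = 8.87336 / 6 = 1.4788933
Control mean = sum / n_c = 5.91576 / 4 = 1.47894
Recovered sample variance s_r^2 = 7.58667e-08
Control sample variance s_c^2 = 1.436e-07
Welch SE (unpooled) = sqrt(s_r^2/n_r + s_c^2/n_c) = sqrt(1.26444e-08 + 3.59e-08) = sqrt(4.85444e-08) = 0.000220328
|mean_r - mean_c| = 4.66667e-05
t = 4.66667e-05 / 0.000220328 = 0.21

0.21


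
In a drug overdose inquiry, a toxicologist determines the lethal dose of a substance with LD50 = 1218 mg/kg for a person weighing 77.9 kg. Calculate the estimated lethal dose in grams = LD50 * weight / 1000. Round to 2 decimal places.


Lethal dose calculation:
Lethal dose = LD50 * body_weight / 1000
= 1218 * 77.9 / 1000
= 94882.2 / 1000
= 94.88 g

94.88


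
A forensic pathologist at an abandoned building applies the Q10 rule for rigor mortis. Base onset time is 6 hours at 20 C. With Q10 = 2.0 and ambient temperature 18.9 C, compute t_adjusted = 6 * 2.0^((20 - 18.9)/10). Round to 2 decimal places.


Rigor mortis time adjustment:
Exponent = (T_ref - T_actual) / 10 = (20 - 18.9) / 10 = 0.11
Q10 factor = 2.0^0.11 = 1.07923
t_adjusted = 6 * 1.07923 = 6.48 hours

6.48


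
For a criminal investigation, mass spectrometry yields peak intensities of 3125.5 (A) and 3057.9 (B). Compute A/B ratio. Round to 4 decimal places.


Spectral peak ratio:
Peak A = 3125.5 counts
Peak B = 3057.9 counts
Ratio = 3125.5 / 3057.9 = 1.0221

1.0221


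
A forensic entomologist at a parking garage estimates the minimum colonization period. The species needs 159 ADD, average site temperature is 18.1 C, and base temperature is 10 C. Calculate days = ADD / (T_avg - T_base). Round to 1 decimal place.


Insect development time:
Effective temperature = avg_temp - T_base = 18.1 - 10 = 8.1 C
Days = ADD / effective_temp = 159 / 8.1 = 19.6 days

19.6


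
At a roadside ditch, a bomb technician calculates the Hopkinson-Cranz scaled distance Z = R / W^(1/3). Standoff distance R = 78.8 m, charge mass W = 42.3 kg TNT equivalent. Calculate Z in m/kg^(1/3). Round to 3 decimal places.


Scaled distance calculation:
W^(1/3) = 42.3^(1/3) = 3.484283
Z = R / W^(1/3) = 78.8 / 3.484283
Z = 22.616 m/kg^(1/3)

22.616


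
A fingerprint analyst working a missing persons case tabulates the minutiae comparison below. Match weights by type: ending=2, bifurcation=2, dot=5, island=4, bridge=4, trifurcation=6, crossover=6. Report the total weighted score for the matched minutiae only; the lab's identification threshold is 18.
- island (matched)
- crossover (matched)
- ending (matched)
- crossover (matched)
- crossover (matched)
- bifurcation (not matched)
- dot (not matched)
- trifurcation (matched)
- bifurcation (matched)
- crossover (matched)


Weighted minutiae match score:
  island: matched, +4 (running total 4)
  crossover: matched, +6 (running total 10)
  ending: matched, +2 (running total 12)
  crossover: matched, +6 (running total 18)
  crossover: matched, +6 (running total 24)
  bifurcation: not matched, +0
  dot: not matched, +0
  trifurcation: matched, +6 (running total 30)
  bifurcation: matched, +2 (running total 32)
  crossover: matched, +6 (running total 38)
Total score = 38
Threshold = 18; verdict = identification

38


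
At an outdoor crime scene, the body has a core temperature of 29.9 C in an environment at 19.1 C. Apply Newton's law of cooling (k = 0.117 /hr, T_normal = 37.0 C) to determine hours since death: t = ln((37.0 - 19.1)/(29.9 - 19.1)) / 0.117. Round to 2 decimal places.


Using Newton's law of cooling:
t = ln((T_normal - T_ambient) / (T_body - T_ambient)) / k
T_normal - T_ambient = 17.9
T_body - T_ambient = 10.8
Ratio = 1.657407
ln(ratio) = 0.505254
t = 0.505254 / 0.117 = 4.32 hours

4.32


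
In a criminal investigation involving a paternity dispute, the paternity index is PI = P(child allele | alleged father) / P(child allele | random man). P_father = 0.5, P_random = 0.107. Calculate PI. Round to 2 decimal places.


Paternity Index calculation:
PI = P(allele|father) / P(allele|random)
PI = 0.5 / 0.107
PI = 4.67

4.67


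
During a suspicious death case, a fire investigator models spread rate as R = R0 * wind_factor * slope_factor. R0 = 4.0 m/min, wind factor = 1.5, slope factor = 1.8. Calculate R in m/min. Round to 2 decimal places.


Fire spread rate calculation:
R = R0 * wind_factor * slope_factor
= 4.0 * 1.5 * 1.8
= 6 * 1.8
= 10.80 m/min

10.80


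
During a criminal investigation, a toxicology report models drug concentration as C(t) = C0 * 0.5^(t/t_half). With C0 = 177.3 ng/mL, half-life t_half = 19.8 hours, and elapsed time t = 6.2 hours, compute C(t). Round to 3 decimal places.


Drug concentration decay:
Number of half-lives = t / t_half = 6.2 / 19.8 = 0.313131
Decay factor = 0.5^0.313131 = 0.80489305
C(t) = 177.3 * 0.80489305 = 142.708 ng/mL

142.708


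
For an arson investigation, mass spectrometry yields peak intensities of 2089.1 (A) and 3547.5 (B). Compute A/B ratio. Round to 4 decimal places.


Spectral peak ratio:
Peak A = 2089.1 counts
Peak B = 3547.5 counts
Ratio = 2089.1 / 3547.5 = 0.5889

0.5889


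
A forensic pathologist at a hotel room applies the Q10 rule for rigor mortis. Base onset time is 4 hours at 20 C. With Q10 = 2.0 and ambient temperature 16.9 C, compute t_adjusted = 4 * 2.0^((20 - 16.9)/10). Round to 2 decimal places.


Rigor mortis time adjustment:
Exponent = (T_ref - T_actual) / 10 = (20 - 16.9) / 10 = 0.31
Q10 factor = 2.0^0.31 = 1.23971
t_adjusted = 4 * 1.23971 = 4.96 hours

4.96


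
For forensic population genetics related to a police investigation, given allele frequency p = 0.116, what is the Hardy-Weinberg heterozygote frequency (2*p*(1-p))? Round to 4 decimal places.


Hardy-Weinberg heterozygote frequency:
q = 1 - p = 1 - 0.116 = 0.884
2pq = 2 * 0.116 * 0.884 = 0.2051

0.2051


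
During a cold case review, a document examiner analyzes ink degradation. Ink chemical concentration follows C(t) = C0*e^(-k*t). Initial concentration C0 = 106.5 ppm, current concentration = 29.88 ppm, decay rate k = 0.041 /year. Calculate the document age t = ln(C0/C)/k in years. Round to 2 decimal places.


Document age estimation:
C0/C = 106.5 / 29.88 = 3.564257
ln(C0/C) = 1.270956
t = 1.270956 / 0.041 = 31.00 years

31.00


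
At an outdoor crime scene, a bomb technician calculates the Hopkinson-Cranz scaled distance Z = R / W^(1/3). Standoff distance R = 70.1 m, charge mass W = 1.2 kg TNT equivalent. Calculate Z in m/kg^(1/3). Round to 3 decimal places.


Scaled distance calculation:
W^(1/3) = 1.2^(1/3) = 1.062659
Z = R / W^(1/3) = 70.1 / 1.062659
Z = 65.967 m/kg^(1/3)

65.967


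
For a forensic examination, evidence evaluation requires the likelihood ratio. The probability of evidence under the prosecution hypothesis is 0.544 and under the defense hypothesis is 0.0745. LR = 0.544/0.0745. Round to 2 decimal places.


Likelihood ratio calculation:
LR = P(E|Hp) / P(E|Hd)
LR = 0.544 / 0.0745
LR = 7.30

7.30


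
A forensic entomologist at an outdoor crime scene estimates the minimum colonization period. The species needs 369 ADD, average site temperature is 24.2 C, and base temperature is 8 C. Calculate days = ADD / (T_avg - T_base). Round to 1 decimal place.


Insect development time:
Effective temperature = avg_temp - T_base = 24.2 - 8 = 16.2 C
Days = ADD / effective_temp = 369 / 16.2 = 22.8 days

22.8


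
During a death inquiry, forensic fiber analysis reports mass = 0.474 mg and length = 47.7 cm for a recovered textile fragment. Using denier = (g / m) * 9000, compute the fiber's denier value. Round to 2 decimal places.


Denier calculation:
Mass in grams = 0.474 mg / 1000 = 0.000474 g
Length in meters = 47.7 cm / 100 = 0.477 m
Linear density = mass / length = 0.000474 / 0.477 = 0.00099371 g/m
Denier = (g/m) * 9000 = 0.00099371 * 9000 = 8.94

8.94


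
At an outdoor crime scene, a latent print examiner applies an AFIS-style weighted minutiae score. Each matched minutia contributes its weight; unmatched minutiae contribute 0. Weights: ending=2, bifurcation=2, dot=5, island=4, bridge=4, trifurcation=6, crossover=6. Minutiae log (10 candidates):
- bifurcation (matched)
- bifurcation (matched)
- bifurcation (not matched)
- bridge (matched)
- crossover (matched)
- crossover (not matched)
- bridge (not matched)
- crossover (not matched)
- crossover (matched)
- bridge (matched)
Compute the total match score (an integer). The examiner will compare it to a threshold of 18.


Weighted minutiae match score:
  bifurcation: matched, +2 (running total 2)
  bifurcation: matched, +2 (running total 4)
  bifurcation: not matched, +0
  bridge: matched, +4 (running total 8)
  crossover: matched, +6 (running total 14)
  crossover: not matched, +0
  bridge: not matched, +0
  crossover: not matched, +0
  crossover: matched, +6 (running total 20)
  bridge: matched, +4 (running total 24)
Total score = 24
Threshold = 18; verdict = identification

24


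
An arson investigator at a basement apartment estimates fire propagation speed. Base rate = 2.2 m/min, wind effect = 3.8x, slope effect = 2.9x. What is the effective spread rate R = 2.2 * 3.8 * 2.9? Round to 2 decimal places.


Fire spread rate calculation:
R = R0 * wind_factor * slope_factor
= 2.2 * 3.8 * 2.9
= 8.36 * 2.9
= 24.24 m/min

24.24


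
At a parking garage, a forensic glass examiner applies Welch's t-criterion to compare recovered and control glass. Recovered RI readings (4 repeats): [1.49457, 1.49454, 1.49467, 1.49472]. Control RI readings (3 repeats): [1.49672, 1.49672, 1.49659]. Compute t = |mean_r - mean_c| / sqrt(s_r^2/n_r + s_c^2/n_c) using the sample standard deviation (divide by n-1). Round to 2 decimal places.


Welch's t-criterion for glass RI comparison:
Recovered mean = sum / n_r = 5.9785 / 4 = 1.494625
Control mean = sum / n_c = 4.49003 / 3 = 1.4966767
Recovered sample variance s_r^2 = 7.1e-09
Control sample variance s_c^2 = 5.63333e-09
Welch SE (unpooled) = sqrt(s_r^2/n_r + s_c^2/n_c) = sqrt(1.775e-09 + 1.87778e-09) = sqrt(3.65278e-09) = 6.04382e-05
|mean_r - mean_c| = 0.00205167
t = 0.00205167 / 6.04382e-05 = 33.95

33.95


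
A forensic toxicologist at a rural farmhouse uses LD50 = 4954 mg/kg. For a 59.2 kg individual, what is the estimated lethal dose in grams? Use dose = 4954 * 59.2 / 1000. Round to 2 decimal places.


Lethal dose calculation:
Lethal dose = LD50 * body_weight / 1000
= 4954 * 59.2 / 1000
= 293276.8 / 1000
= 293.28 g

293.28


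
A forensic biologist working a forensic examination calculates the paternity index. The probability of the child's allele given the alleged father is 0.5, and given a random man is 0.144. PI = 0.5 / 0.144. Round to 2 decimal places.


Paternity Index calculation:
PI = P(allele|father) / P(allele|random)
PI = 0.5 / 0.144
PI = 3.47

3.47


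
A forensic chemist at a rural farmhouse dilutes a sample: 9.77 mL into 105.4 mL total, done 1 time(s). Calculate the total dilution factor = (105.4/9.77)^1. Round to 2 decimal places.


Dilution factor calculation:
Single dilution = V_total / V_sample = 105.4 / 9.77 ≈ 10.788127
Number of dilutions = 1
Total DF = (105.4 / 9.77)^1 (full precision, rounded at the end) = 10.79

10.79


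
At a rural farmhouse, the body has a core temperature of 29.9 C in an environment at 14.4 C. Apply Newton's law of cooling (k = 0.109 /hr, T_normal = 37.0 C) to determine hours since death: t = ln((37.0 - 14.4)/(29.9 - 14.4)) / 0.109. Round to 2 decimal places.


Using Newton's law of cooling:
t = ln((T_normal - T_ambient) / (T_body - T_ambient)) / k
T_normal - T_ambient = 22.6
T_body - T_ambient = 15.5
Ratio = 1.458065
ln(ratio) = 0.37711
t = 0.37711 / 0.109 = 3.46 hours

3.46


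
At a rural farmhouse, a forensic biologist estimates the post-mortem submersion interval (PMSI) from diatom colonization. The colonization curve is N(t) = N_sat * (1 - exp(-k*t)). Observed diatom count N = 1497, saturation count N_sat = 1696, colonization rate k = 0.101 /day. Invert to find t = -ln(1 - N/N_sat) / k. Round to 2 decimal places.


PMSI from diatom colonization curve:
N / N_sat = 1497 / 1696 = 0.882665
1 - N/N_sat = 0.117335
ln(1 - N/N_sat) = -2.142722
t = -ln(1 - N/N_sat) / k = -(-2.142722) / 0.101 = 21.22 days

21.22
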